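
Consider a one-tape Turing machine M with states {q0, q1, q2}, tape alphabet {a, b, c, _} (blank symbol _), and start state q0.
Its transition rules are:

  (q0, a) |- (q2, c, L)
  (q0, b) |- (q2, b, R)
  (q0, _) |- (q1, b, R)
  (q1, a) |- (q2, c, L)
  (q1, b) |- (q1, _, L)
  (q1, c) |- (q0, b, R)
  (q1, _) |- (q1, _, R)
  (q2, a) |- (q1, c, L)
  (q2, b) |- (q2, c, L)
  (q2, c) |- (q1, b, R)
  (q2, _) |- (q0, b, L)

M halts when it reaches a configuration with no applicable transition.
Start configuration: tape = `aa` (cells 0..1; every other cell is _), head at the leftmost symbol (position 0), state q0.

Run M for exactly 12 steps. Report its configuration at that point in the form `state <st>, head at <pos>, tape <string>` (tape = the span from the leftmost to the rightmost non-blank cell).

state=q0 head=0 tape=___[a]a   (q0,a)→(q2,c,L)
state=q2 head=-1 tape=__[_]ca   (q2,_)→(q0,b,L)
state=q0 head=-2 tape=_[_]bca   (q0,_)→(q1,b,R)
state=q1 head=-1 tape=_b[b]ca   (q1,b)→(q1,_,L)
state=q1 head=-2 tape=_[b]_ca   (q1,b)→(q1,_,L)
state=q1 head=-3 tape=[_]__ca   (q1,_)→(q1,_,R)
state=q1 head=-2 tape=_[_]_ca   (q1,_)→(q1,_,R)
state=q1 head=-1 tape=__[_]ca   (q1,_)→(q1,_,R)
state=q1 head=0 tape=___[c]a   (q1,c)→(q0,b,R)
state=q0 head=1 tape=___b[a]   (q0,a)→(q2,c,L)
state=q2 head=0 tape=___[b]c   (q2,b)→(q2,c,L)
state=q2 head=-1 tape=__[_]cc   (q2,_)→(q0,b,L)
state=q0 head=-2 tape=_[_]bcc
After 12 steps: state q0, head at -2, tape bcc.

state q0, head at -2, tape bcc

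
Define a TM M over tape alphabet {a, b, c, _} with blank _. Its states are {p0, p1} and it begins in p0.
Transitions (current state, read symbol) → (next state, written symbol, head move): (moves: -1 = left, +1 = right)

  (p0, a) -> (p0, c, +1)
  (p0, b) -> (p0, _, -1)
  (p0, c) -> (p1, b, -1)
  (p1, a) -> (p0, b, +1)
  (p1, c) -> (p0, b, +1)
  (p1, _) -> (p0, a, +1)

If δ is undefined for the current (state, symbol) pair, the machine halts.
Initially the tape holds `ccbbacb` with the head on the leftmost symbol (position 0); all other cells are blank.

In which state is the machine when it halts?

state=p0 head=0 tape=_[c]cbbacb   (p0,c)→(p1,b,-1)
state=p1 head=-1 tape=[_]bcbbacb   (p1,_)→(p0,a,+1)
state=p0 head=0 tape=a[b]cbbacb   (p0,b)→(p0,_,-1)
state=p0 head=-1 tape=[a]_cbbacb   (p0,a)→(p0,c,+1)
state=p0 head=0 tape=c[_]cbbacb
No transition is defined for (p0, _); M halts in state p0.

p0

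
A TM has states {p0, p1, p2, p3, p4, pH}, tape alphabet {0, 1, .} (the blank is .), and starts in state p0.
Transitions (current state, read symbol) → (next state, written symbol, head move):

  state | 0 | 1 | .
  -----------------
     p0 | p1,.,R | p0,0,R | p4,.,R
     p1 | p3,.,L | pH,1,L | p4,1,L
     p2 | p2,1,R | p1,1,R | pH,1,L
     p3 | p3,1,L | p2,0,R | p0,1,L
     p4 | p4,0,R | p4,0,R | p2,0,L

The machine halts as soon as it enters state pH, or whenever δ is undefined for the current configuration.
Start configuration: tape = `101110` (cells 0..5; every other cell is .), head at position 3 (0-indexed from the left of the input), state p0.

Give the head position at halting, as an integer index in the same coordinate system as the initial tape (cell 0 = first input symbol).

p0 | 101[1]10....   read 1 → write 0, move R, go to p0
p0 | 1010[1]0....   read 1 → write 0, move R, go to p0
p0 | 10100[0]....   read 0 → write ., move R, go to p1
p1 | 10100.[.]...   read . → write 1, move L, go to p4
p4 | 10100[.]1...   read . → write 0, move L, go to p2
p2 | 1010[0]01...   read 0 → write 1, move R, go to p2
p2 | 10101[0]1...   read 0 → write 1, move R, go to p2
p2 | 101011[1]...   read 1 → write 1, move R, go to p1
p1 | 1010111[.]..   read . → write 1, move L, go to p4
p4 | 101011[1]1..   read 1 → write 0, move R, go to p4
p4 | 1010110[1]..   read 1 → write 0, move R, go to p4
p4 | 10101100[.].   read . → write 0, move L, go to p2
p2 | 1010110[0]0.   read 0 → write 1, move R, go to p2
p2 | 10101101[0].   read 0 → write 1, move R, go to p2
p2 | 101011011[.]   read . → write 1, move L, go to pH
pH | 10101101[1]1
At halt the head is at cell 8.

8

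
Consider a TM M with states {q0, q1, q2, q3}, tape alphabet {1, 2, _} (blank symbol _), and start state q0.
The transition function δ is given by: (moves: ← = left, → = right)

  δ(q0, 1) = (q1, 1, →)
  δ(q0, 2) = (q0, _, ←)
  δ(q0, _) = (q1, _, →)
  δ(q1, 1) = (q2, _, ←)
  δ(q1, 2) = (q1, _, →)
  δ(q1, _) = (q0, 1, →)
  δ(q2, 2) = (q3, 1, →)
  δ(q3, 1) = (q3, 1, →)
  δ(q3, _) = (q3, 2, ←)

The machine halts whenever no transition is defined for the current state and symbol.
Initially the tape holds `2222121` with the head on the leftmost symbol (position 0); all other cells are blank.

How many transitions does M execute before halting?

15

state=q0 head=0 tape=_[2]222121   (q0,2)→(q0,_,←)
state=q0 head=-1 tape=[_]_222121   (q0,_)→(q1,_,→)
state=q1 head=0 tape=_[_]222121   (q1,_)→(q0,1,→)
state=q0 head=1 tape=_1[2]22121   (q0,2)→(q0,_,←)
state=q0 head=0 tape=_[1]_22121   (q0,1)→(q1,1,→)
state=q1 head=1 tape=_1[_]22121   (q1,_)→(q0,1,→)
state=q0 head=2 tape=_11[2]2121   (q0,2)→(q0,_,←)
state=q0 head=1 tape=_1[1]_2121   (q0,1)→(q1,1,→)
state=q1 head=2 tape=_11[_]2121   (q1,_)→(q0,1,→)
state=q0 head=3 tape=_111[2]121   (q0,2)→(q0,_,←)
state=q0 head=2 tape=_11[1]_121   (q0,1)→(q1,1,→)
state=q1 head=3 tape=_111[_]121   (q1,_)→(q0,1,→)
state=q0 head=4 tape=_1111[1]21   (q0,1)→(q1,1,→)
state=q1 head=5 tape=_11111[2]1   (q1,2)→(q1,_,→)
state=q1 head=6 tape=_11111_[1]   (q1,1)→(q2,_,←)
state=q2 head=5 tape=_11111[_]_
M halts after 15 transitions.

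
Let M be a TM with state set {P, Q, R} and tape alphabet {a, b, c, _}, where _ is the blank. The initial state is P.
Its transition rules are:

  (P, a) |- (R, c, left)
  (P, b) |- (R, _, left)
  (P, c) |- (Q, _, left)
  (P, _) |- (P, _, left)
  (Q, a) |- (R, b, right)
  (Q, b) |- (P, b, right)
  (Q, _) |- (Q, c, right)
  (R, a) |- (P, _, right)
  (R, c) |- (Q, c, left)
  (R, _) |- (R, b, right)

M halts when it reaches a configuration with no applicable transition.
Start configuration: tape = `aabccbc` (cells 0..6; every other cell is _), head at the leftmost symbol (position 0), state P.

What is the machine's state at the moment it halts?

P | __[a]abccbc   read a → write c, move left, go to R
R | _[_]cabccbc   read _ → write b, move right, go to R
R | _b[c]abccbc   read c → write c, move left, go to Q
Q | _[b]cabccbc   read b → write b, move right, go to P
P | _b[c]abccbc   read c → write _, move left, go to Q
Q | _[b]_abccbc   read b → write b, move right, go to P
P | _b[_]abccbc   read _ → write _, move left, go to P
P | _[b]_abccbc   read b → write _, move left, go to R
R | [_]__abccbc   read _ → write b, move right, go to R
R | b[_]_abccbc   read _ → write b, move right, go to R
R | bb[_]abccbc   read _ → write b, move right, go to R
R | bbb[a]bccbc   read a → write _, move right, go to P
P | bbb_[b]ccbc   read b → write _, move left, go to R
R | bbb[_]_ccbc   read _ → write b, move right, go to R
R | bbbb[_]ccbc   read _ → write b, move right, go to R
R | bbbbb[c]cbc   read c → write c, move left, go to Q
Q | bbbb[b]ccbc   read b → write b, move right, go to P
P | bbbbb[c]cbc   read c → write _, move left, go to Q
Q | bbbb[b]_cbc   read b → write b, move right, go to P
P | bbbbb[_]cbc   read _ → write _, move left, go to P
P | bbbb[b]_cbc   read b → write _, move left, go to R
R | bbb[b]__cbc
No transition is defined for (R, b); M halts in state R.

R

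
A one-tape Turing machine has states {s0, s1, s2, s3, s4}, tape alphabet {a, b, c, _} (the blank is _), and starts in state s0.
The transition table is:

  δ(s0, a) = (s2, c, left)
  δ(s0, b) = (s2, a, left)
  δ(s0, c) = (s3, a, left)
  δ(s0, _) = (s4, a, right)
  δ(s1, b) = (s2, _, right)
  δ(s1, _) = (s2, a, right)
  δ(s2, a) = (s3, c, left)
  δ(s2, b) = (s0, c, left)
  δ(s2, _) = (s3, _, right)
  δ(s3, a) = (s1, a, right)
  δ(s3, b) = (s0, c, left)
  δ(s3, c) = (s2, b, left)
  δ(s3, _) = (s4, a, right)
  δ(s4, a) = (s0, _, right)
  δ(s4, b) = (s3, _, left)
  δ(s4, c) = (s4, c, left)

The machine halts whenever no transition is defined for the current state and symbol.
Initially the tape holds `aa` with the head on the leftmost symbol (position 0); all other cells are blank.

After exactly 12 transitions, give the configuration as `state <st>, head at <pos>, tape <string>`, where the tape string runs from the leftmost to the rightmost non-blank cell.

state=s0 head=0 tape=_[a]a   (s0,a)→(s2,c,left)
state=s2 head=-1 tape=[_]ca   (s2,_)→(s3,_,right)
state=s3 head=0 tape=_[c]a   (s3,c)→(s2,b,left)
state=s2 head=-1 tape=[_]ba   (s2,_)→(s3,_,right)
state=s3 head=0 tape=_[b]a   (s3,b)→(s0,c,left)
state=s0 head=-1 tape=[_]ca   (s0,_)→(s4,a,right)
state=s4 head=0 tape=a[c]a   (s4,c)→(s4,c,left)
state=s4 head=-1 tape=[a]ca   (s4,a)→(s0,_,right)
state=s0 head=0 tape=_[c]a   (s0,c)→(s3,a,left)
state=s3 head=-1 tape=[_]aa   (s3,_)→(s4,a,right)
state=s4 head=0 tape=a[a]a   (s4,a)→(s0,_,right)
state=s0 head=1 tape=a_[a]   (s0,a)→(s2,c,left)
state=s2 head=0 tape=a[_]c
After 12 steps: state s2, head at 0, tape a_c.

state s2, head at 0, tape a_c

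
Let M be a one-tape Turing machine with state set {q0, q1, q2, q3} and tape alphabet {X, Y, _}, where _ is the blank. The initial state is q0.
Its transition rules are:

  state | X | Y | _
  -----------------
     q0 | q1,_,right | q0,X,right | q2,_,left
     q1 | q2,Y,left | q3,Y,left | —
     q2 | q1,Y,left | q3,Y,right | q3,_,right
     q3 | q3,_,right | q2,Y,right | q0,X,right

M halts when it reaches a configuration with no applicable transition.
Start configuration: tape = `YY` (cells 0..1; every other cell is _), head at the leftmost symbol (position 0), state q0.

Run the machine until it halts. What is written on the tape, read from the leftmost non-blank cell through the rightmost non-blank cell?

YYY_Y

state=q0 head=0 tape=_[Y]Y____   (q0,Y)→(q0,X,right)
state=q0 head=1 tape=_X[Y]____   (q0,Y)→(q0,X,right)
state=q0 head=2 tape=_XX[_]___   (q0,_)→(q2,_,left)
state=q2 head=1 tape=_X[X]____   (q2,X)→(q1,Y,left)
state=q1 head=0 tape=_[X]Y____   (q1,X)→(q2,Y,left)
state=q2 head=-1 tape=[_]YY____   (q2,_)→(q3,_,right)
state=q3 head=0 tape=_[Y]Y____   (q3,Y)→(q2,Y,right)
state=q2 head=1 tape=_Y[Y]____   (q2,Y)→(q3,Y,right)
state=q3 head=2 tape=_YY[_]___   (q3,_)→(q0,X,right)
state=q0 head=3 tape=_YYX[_]__   (q0,_)→(q2,_,left)
state=q2 head=2 tape=_YY[X]___   (q2,X)→(q1,Y,left)
state=q1 head=1 tape=_Y[Y]Y___   (q1,Y)→(q3,Y,left)
state=q3 head=0 tape=_[Y]YY___   (q3,Y)→(q2,Y,right)
state=q2 head=1 tape=_Y[Y]Y___   (q2,Y)→(q3,Y,right)
state=q3 head=2 tape=_YY[Y]___   (q3,Y)→(q2,Y,right)
state=q2 head=3 tape=_YYY[_]__   (q2,_)→(q3,_,right)
state=q3 head=4 tape=_YYY_[_]_   (q3,_)→(q0,X,right)
state=q0 head=5 tape=_YYY_X[_]   (q0,_)→(q2,_,left)
state=q2 head=4 tape=_YYY_[X]_   (q2,X)→(q1,Y,left)
state=q1 head=3 tape=_YYY[_]Y_
The non-blank tape span at halt is YYY_Y.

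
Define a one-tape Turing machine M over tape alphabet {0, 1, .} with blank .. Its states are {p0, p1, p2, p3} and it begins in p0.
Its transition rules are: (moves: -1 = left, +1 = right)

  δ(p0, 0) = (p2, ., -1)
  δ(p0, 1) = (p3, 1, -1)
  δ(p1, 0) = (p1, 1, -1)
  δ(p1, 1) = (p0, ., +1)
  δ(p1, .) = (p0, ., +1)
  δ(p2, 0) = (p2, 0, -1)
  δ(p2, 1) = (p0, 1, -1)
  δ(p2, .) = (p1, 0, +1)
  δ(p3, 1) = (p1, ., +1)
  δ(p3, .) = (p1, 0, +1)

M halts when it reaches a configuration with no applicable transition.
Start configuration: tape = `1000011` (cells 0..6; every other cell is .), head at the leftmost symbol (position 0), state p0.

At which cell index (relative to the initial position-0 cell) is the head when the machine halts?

p0 | .[1]000011.   read 1 → write 1, move -1, go to p3
p3 | [.]1000011.   read . → write 0, move +1, go to p1
p1 | 0[1]000011.   read 1 → write ., move +1, go to p0
p0 | 0.[0]00011.   read 0 → write ., move -1, go to p2
p2 | 0[.].00011.   read . → write 0, move +1, go to p1
p1 | 00[.]00011.   read . → write ., move +1, go to p0
p0 | 00.[0]0011.   read 0 → write ., move -1, go to p2
p2 | 00[.].0011.   read . → write 0, move +1, go to p1
p1 | 000[.]0011.   read . → write ., move +1, go to p0
p0 | 000.[0]011.   read 0 → write ., move -1, go to p2
p2 | 000[.].011.   read . → write 0, move +1, go to p1
p1 | 0000[.]011.   read . → write ., move +1, go to p0
p0 | 0000.[0]11.   read 0 → write ., move -1, go to p2
p2 | 0000[.].11.   read . → write 0, move +1, go to p1
p1 | 00000[.]11.   read . → write ., move +1, go to p0
p0 | 00000.[1]1.   read 1 → write 1, move -1, go to p3
p3 | 00000[.]11.   read . → write 0, move +1, go to p1
p1 | 000000[1]1.   read 1 → write ., move +1, go to p0
p0 | 000000.[1].   read 1 → write 1, move -1, go to p3
p3 | 000000[.]1.   read . → write 0, move +1, go to p1
p1 | 0000000[1].   read 1 → write ., move +1, go to p0
p0 | 0000000.[.]
At halt the head is at cell 7.

7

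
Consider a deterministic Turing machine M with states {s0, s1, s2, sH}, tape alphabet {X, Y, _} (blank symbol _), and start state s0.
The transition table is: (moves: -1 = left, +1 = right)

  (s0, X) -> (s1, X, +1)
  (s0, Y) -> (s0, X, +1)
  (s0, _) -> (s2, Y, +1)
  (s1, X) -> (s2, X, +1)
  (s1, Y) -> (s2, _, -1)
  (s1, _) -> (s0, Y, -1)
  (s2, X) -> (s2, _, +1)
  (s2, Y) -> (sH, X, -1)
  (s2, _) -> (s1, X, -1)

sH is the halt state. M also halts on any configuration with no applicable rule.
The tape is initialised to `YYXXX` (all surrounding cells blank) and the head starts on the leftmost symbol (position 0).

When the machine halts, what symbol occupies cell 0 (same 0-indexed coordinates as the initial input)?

X

state=s0 head=0 tape=_[Y]YXXX_   (s0,Y)→(s0,X,+1)
state=s0 head=1 tape=_X[Y]XXX_   (s0,Y)→(s0,X,+1)
state=s0 head=2 tape=_XX[X]XX_   (s0,X)→(s1,X,+1)
state=s1 head=3 tape=_XXX[X]X_   (s1,X)→(s2,X,+1)
state=s2 head=4 tape=_XXXX[X]_   (s2,X)→(s2,_,+1)
state=s2 head=5 tape=_XXXX_[_]   (s2,_)→(s1,X,-1)
state=s1 head=4 tape=_XXXX[_]X   (s1,_)→(s0,Y,-1)
state=s0 head=3 tape=_XXX[X]YX   (s0,X)→(s1,X,+1)
state=s1 head=4 tape=_XXXX[Y]X   (s1,Y)→(s2,_,-1)
state=s2 head=3 tape=_XXX[X]_X   (s2,X)→(s2,_,+1)
state=s2 head=4 tape=_XXX_[_]X   (s2,_)→(s1,X,-1)
state=s1 head=3 tape=_XXX[_]XX   (s1,_)→(s0,Y,-1)
state=s0 head=2 tape=_XX[X]YXX   (s0,X)→(s1,X,+1)
state=s1 head=3 tape=_XXX[Y]XX   (s1,Y)→(s2,_,-1)
state=s2 head=2 tape=_XX[X]_XX   (s2,X)→(s2,_,+1)
state=s2 head=3 tape=_XX_[_]XX   (s2,_)→(s1,X,-1)
state=s1 head=2 tape=_XX[_]XXX   (s1,_)→(s0,Y,-1)
state=s0 head=1 tape=_X[X]YXXX   (s0,X)→(s1,X,+1)
state=s1 head=2 tape=_XX[Y]XXX   (s1,Y)→(s2,_,-1)
state=s2 head=1 tape=_X[X]_XXX   (s2,X)→(s2,_,+1)
state=s2 head=2 tape=_X_[_]XXX   (s2,_)→(s1,X,-1)
state=s1 head=1 tape=_X[_]XXXX   (s1,_)→(s0,Y,-1)
state=s0 head=0 tape=_[X]YXXXX   (s0,X)→(s1,X,+1)
state=s1 head=1 tape=_X[Y]XXXX   (s1,Y)→(s2,_,-1)
state=s2 head=0 tape=_[X]_XXXX   (s2,X)→(s2,_,+1)
state=s2 head=1 tape=__[_]XXXX   (s2,_)→(s1,X,-1)
state=s1 head=0 tape=_[_]XXXXX   (s1,_)→(s0,Y,-1)
state=s0 head=-1 tape=[_]YXXXXX   (s0,_)→(s2,Y,+1)
state=s2 head=0 tape=Y[Y]XXXXX   (s2,Y)→(sH,X,-1)
state=sH head=-1 tape=[Y]XXXXXX
Cell 0 holds X when M halts.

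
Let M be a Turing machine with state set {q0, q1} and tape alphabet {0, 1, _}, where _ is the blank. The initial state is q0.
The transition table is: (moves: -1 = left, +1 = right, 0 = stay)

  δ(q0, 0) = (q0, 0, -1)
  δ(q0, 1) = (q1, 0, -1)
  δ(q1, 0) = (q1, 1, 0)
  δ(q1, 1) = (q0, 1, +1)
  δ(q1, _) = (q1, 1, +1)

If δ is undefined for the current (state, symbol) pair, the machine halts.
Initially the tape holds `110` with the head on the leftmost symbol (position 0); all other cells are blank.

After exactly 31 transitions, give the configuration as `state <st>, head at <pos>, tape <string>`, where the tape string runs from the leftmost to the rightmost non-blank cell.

state q0, head at -3, tape 1100000

state=q0 head=0 tape=____[1]10   (q0,1)→(q1,0,-1)
state=q1 head=-1 tape=___[_]010   (q1,_)→(q1,1,+1)
state=q1 head=0 tape=___1[0]10   (q1,0)→(q1,1,0)
state=q1 head=0 tape=___1[1]10   (q1,1)→(q0,1,+1)
state=q0 head=1 tape=___11[1]0   (q0,1)→(q1,0,-1)
state=q1 head=0 tape=___1[1]00   (q1,1)→(q0,1,+1)
state=q0 head=1 tape=___11[0]0   (q0,0)→(q0,0,-1)
state=q0 head=0 tape=___1[1]00   (q0,1)→(q1,0,-1)
state=q1 head=-1 tape=___[1]000   (q1,1)→(q0,1,+1)
state=q0 head=0 tape=___1[0]00   (q0,0)→(q0,0,-1)
state=q0 head=-1 tape=___[1]000   (q0,1)→(q1,0,-1)
state=q1 head=-2 tape=__[_]0000   (q1,_)→(q1,1,+1)
state=q1 head=-1 tape=__1[0]000   (q1,0)→(q1,1,0)
state=q1 head=-1 tape=__1[1]000   (q1,1)→(q0,1,+1)
state=q0 head=0 tape=__11[0]00   (q0,0)→(q0,0,-1)
state=q0 head=-1 tape=__1[1]000   (q0,1)→(q1,0,-1)
state=q1 head=-2 tape=__[1]0000   (q1,1)→(q0,1,+1)
state=q0 head=-1 tape=__1[0]000   (q0,0)→(q0,0,-1)
state=q0 head=-2 tape=__[1]0000   (q0,1)→(q1,0,-1)
state=q1 head=-3 tape=_[_]00000   (q1,_)→(q1,1,+1)
state=q1 head=-2 tape=_1[0]0000   (q1,0)→(q1,1,0)
state=q1 head=-2 tape=_1[1]0000   (q1,1)→(q0,1,+1)
state=q0 head=-1 tape=_11[0]000   (q0,0)→(q0,0,-1)
state=q0 head=-2 tape=_1[1]0000   (q0,1)→(q1,0,-1)
state=q1 head=-3 tape=_[1]00000   (q1,1)→(q0,1,+1)
state=q0 head=-2 tape=_1[0]0000   (q0,0)→(q0,0,-1)
state=q0 head=-3 tape=_[1]00000   (q0,1)→(q1,0,-1)
state=q1 head=-4 tape=[_]000000   (q1,_)→(q1,1,+1)
state=q1 head=-3 tape=1[0]00000   (q1,0)→(q1,1,0)
state=q1 head=-3 tape=1[1]00000   (q1,1)→(q0,1,+1)
state=q0 head=-2 tape=11[0]0000   (q0,0)→(q0,0,-1)
state=q0 head=-3 tape=1[1]00000
After 31 steps: state q0, head at -3, tape 1100000.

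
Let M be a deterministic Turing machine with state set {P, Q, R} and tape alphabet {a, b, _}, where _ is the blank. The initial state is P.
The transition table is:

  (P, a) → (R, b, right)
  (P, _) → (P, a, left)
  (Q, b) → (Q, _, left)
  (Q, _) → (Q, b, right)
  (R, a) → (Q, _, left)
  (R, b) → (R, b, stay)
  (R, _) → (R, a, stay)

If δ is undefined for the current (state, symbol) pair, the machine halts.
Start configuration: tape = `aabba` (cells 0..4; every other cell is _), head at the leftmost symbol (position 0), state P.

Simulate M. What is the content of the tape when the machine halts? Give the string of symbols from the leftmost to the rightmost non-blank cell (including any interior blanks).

state=P head=0 tape=___[a]abba   (P,a)→(R,b,right)
state=R head=1 tape=___b[a]bba   (R,a)→(Q,_,left)
state=Q head=0 tape=___[b]_bba   (Q,b)→(Q,_,left)
state=Q head=-1 tape=__[_]__bba   (Q,_)→(Q,b,right)
state=Q head=0 tape=__b[_]_bba   (Q,_)→(Q,b,right)
state=Q head=1 tape=__bb[_]bba   (Q,_)→(Q,b,right)
state=Q head=2 tape=__bbb[b]ba   (Q,b)→(Q,_,left)
state=Q head=1 tape=__bb[b]_ba   (Q,b)→(Q,_,left)
state=Q head=0 tape=__b[b]__ba   (Q,b)→(Q,_,left)
state=Q head=-1 tape=__[b]___ba   (Q,b)→(Q,_,left)
state=Q head=-2 tape=_[_]____ba   (Q,_)→(Q,b,right)
state=Q head=-1 tape=_b[_]___ba   (Q,_)→(Q,b,right)
state=Q head=0 tape=_bb[_]__ba   (Q,_)→(Q,b,right)
state=Q head=1 tape=_bbb[_]_ba   (Q,_)→(Q,b,right)
state=Q head=2 tape=_bbbb[_]ba   (Q,_)→(Q,b,right)
state=Q head=3 tape=_bbbbb[b]a   (Q,b)→(Q,_,left)
state=Q head=2 tape=_bbbb[b]_a   (Q,b)→(Q,_,left)
state=Q head=1 tape=_bbb[b]__a   (Q,b)→(Q,_,left)
state=Q head=0 tape=_bb[b]___a   (Q,b)→(Q,_,left)
state=Q head=-1 tape=_b[b]____a   (Q,b)→(Q,_,left)
state=Q head=-2 tape=_[b]_____a   (Q,b)→(Q,_,left)
state=Q head=-3 tape=[_]______a   (Q,_)→(Q,b,right)
state=Q head=-2 tape=b[_]_____a   (Q,_)→(Q,b,right)
state=Q head=-1 tape=bb[_]____a   (Q,_)→(Q,b,right)
state=Q head=0 tape=bbb[_]___a   (Q,_)→(Q,b,right)
state=Q head=1 tape=bbbb[_]__a   (Q,_)→(Q,b,right)
state=Q head=2 tape=bbbbb[_]_a   (Q,_)→(Q,b,right)
state=Q head=3 tape=bbbbbb[_]a   (Q,_)→(Q,b,right)
state=Q head=4 tape=bbbbbbb[a]
The non-blank tape span at halt is bbbbbbba.

bbbbbbba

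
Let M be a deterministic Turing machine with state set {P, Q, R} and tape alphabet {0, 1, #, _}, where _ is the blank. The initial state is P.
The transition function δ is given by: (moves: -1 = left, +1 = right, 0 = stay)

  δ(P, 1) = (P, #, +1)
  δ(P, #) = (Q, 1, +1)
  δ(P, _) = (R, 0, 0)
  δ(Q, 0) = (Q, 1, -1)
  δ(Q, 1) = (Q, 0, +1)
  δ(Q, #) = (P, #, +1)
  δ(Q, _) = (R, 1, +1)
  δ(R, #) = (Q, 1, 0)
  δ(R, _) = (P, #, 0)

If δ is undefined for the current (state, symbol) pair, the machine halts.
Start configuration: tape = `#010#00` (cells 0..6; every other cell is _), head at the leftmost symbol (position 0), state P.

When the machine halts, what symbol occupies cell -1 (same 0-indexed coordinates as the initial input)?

state=P head=0 tape=_[#]010#00   (P,#)→(Q,1,+1)
state=Q head=1 tape=_1[0]10#00   (Q,0)→(Q,1,-1)
state=Q head=0 tape=_[1]110#00   (Q,1)→(Q,0,+1)
state=Q head=1 tape=_0[1]10#00   (Q,1)→(Q,0,+1)
state=Q head=2 tape=_00[1]0#00   (Q,1)→(Q,0,+1)
state=Q head=3 tape=_000[0]#00   (Q,0)→(Q,1,-1)
state=Q head=2 tape=_00[0]1#00   (Q,0)→(Q,1,-1)
state=Q head=1 tape=_0[0]11#00   (Q,0)→(Q,1,-1)
state=Q head=0 tape=_[0]111#00   (Q,0)→(Q,1,-1)
state=Q head=-1 tape=[_]1111#00   (Q,_)→(R,1,+1)
state=R head=0 tape=1[1]111#00
Cell -1 holds 1 when M halts.

1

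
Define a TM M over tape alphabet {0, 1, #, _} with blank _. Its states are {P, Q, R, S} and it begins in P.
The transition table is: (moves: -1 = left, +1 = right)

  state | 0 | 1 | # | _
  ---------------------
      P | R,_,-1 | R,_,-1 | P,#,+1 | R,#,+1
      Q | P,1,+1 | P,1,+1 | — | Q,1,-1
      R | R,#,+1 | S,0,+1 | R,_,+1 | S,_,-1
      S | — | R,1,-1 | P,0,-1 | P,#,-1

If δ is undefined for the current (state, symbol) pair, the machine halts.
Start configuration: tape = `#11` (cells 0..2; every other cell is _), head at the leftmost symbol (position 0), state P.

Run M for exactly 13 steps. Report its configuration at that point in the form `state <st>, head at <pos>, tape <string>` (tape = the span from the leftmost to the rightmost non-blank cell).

state=P head=0 tape=_[#]11_   (P,#)→(P,#,+1)
state=P head=1 tape=_#[1]1_   (P,1)→(R,_,-1)
state=R head=0 tape=_[#]_1_   (R,#)→(R,_,+1)
state=R head=1 tape=__[_]1_   (R,_)→(S,_,-1)
state=S head=0 tape=_[_]_1_   (S,_)→(P,#,-1)
state=P head=-1 tape=[_]#_1_   (P,_)→(R,#,+1)
state=R head=0 tape=#[#]_1_   (R,#)→(R,_,+1)
state=R head=1 tape=#_[_]1_   (R,_)→(S,_,-1)
state=S head=0 tape=#[_]_1_   (S,_)→(P,#,-1)
state=P head=-1 tape=[#]#_1_   (P,#)→(P,#,+1)
state=P head=0 tape=#[#]_1_   (P,#)→(P,#,+1)
state=P head=1 tape=##[_]1_   (P,_)→(R,#,+1)
state=R head=2 tape=###[1]_   (R,1)→(S,0,+1)
state=S head=3 tape=###0[_]
After 13 steps: state S, head at 3, tape ###0.

state S, head at 3, tape ###0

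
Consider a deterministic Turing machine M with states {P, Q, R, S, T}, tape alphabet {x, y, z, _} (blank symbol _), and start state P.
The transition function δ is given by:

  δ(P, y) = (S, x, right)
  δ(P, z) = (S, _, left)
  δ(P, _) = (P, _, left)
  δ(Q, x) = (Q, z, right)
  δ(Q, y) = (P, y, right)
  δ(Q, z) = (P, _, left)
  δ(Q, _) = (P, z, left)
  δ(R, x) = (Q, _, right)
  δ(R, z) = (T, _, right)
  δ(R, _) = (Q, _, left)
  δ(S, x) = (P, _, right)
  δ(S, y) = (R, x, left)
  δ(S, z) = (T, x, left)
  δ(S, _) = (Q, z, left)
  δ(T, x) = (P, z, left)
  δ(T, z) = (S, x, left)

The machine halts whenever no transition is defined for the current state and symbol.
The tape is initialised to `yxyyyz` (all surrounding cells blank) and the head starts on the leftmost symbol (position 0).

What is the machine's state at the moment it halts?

state=P head=0 tape=[y]xyyyz   (P,y)→(S,x,right)
state=S head=1 tape=x[x]yyyz   (S,x)→(P,_,right)
state=P head=2 tape=x_[y]yyz   (P,y)→(S,x,right)
state=S head=3 tape=x_x[y]yz   (S,y)→(R,x,left)
state=R head=2 tape=x_[x]xyz   (R,x)→(Q,_,right)
state=Q head=3 tape=x__[x]yz   (Q,x)→(Q,z,right)
state=Q head=4 tape=x__z[y]z   (Q,y)→(P,y,right)
state=P head=5 tape=x__zy[z]   (P,z)→(S,_,left)
state=S head=4 tape=x__z[y]_   (S,y)→(R,x,left)
state=R head=3 tape=x__[z]x_   (R,z)→(T,_,right)
state=T head=4 tape=x___[x]_   (T,x)→(P,z,left)
state=P head=3 tape=x__[_]z_   (P,_)→(P,_,left)
state=P head=2 tape=x_[_]_z_   (P,_)→(P,_,left)
state=P head=1 tape=x[_]__z_   (P,_)→(P,_,left)
state=P head=0 tape=[x]___z_
No transition is defined for (P, x); M halts in state P.

P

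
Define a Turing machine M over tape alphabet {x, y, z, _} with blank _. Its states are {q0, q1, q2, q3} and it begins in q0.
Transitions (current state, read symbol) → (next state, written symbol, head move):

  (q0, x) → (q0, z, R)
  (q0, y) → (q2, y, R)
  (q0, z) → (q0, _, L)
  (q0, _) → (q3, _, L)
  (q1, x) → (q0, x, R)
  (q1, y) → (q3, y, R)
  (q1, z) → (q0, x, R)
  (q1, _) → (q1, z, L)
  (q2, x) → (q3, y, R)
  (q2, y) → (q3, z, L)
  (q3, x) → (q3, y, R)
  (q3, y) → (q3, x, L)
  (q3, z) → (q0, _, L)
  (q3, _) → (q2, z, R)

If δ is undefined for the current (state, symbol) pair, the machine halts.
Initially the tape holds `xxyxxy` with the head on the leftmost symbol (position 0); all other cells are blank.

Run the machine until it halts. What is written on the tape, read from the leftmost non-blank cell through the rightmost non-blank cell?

z___xxxx

q0 | __[x]xyxxy   read x → write z, move R, go to q0
q0 | __z[x]yxxy   read x → write z, move R, go to q0
q0 | __zz[y]xxy   read y → write y, move R, go to q2
q2 | __zzy[x]xy   read x → write y, move R, go to q3
q3 | __zzyy[x]y   read x → write y, move R, go to q3
q3 | __zzyyy[y]   read y → write x, move L, go to q3
q3 | __zzyy[y]x   read y → write x, move L, go to q3
q3 | __zzy[y]xx   read y → write x, move L, go to q3
q3 | __zz[y]xxx   read y → write x, move L, go to q3
q3 | __z[z]xxxx   read z → write _, move L, go to q0
q0 | __[z]_xxxx   read z → write _, move L, go to q0
q0 | _[_]__xxxx   read _ → write _, move L, go to q3
q3 | [_]___xxxx   read _ → write z, move R, go to q2
q2 | z[_]__xxxx
The non-blank tape span at halt is z___xxxx.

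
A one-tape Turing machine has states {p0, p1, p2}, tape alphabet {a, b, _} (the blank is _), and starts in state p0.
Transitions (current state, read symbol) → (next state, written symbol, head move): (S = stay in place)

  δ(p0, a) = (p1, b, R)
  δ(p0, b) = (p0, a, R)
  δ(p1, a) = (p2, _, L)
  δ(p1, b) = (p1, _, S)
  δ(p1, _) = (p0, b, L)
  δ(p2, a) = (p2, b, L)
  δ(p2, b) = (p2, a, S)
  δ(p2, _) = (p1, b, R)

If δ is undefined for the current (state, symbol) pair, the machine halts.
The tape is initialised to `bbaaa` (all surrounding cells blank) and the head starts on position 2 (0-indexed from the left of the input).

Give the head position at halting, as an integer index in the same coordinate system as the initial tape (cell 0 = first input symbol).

3

p0 | _bb[a]aa   read a → write b, move R, go to p1
p1 | _bbb[a]a   read a → write _, move L, go to p2
p2 | _bb[b]_a   read b → write a, move S, go to p2
p2 | _bb[a]_a   read a → write b, move L, go to p2
p2 | _b[b]b_a   read b → write a, move S, go to p2
p2 | _b[a]b_a   read a → write b, move L, go to p2
p2 | _[b]bb_a   read b → write a, move S, go to p2
p2 | _[a]bb_a   read a → write b, move L, go to p2
p2 | [_]bbb_a   read _ → write b, move R, go to p1
p1 | b[b]bb_a   read b → write _, move S, go to p1
p1 | b[_]bb_a   read _ → write b, move L, go to p0
p0 | [b]bbb_a   read b → write a, move R, go to p0
p0 | a[b]bb_a   read b → write a, move R, go to p0
p0 | aa[b]b_a   read b → write a, move R, go to p0
p0 | aaa[b]_a   read b → write a, move R, go to p0
p0 | aaaa[_]a
At halt the head is at cell 3.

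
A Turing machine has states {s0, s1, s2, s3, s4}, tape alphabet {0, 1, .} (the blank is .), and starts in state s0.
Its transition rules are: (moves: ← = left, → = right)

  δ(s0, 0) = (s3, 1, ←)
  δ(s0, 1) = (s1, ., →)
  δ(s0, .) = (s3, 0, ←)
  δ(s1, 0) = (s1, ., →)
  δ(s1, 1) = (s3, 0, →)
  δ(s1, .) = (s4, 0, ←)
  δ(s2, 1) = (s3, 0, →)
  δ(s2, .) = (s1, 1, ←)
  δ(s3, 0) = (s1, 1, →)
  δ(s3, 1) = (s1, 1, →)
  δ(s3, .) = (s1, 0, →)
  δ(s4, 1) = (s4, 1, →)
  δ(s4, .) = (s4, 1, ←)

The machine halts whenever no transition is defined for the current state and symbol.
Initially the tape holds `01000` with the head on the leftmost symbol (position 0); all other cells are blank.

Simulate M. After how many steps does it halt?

15

state=s0 head=0 tape=.[0]1000.   (s0,0)→(s3,1,←)
state=s3 head=-1 tape=[.]11000.   (s3,.)→(s1,0,→)
state=s1 head=0 tape=0[1]1000.   (s1,1)→(s3,0,→)
state=s3 head=1 tape=00[1]000.   (s3,1)→(s1,1,→)
state=s1 head=2 tape=001[0]00.   (s1,0)→(s1,.,→)
state=s1 head=3 tape=001.[0]0.   (s1,0)→(s1,.,→)
state=s1 head=4 tape=001..[0].   (s1,0)→(s1,.,→)
state=s1 head=5 tape=001...[.]   (s1,.)→(s4,0,←)
state=s4 head=4 tape=001..[.]0   (s4,.)→(s4,1,←)
state=s4 head=3 tape=001.[.]10   (s4,.)→(s4,1,←)
state=s4 head=2 tape=001[.]110   (s4,.)→(s4,1,←)
state=s4 head=1 tape=00[1]1110   (s4,1)→(s4,1,→)
state=s4 head=2 tape=001[1]110   (s4,1)→(s4,1,→)
state=s4 head=3 tape=0011[1]10   (s4,1)→(s4,1,→)
state=s4 head=4 tape=00111[1]0   (s4,1)→(s4,1,→)
state=s4 head=5 tape=001111[0]
M halts after 15 transitions.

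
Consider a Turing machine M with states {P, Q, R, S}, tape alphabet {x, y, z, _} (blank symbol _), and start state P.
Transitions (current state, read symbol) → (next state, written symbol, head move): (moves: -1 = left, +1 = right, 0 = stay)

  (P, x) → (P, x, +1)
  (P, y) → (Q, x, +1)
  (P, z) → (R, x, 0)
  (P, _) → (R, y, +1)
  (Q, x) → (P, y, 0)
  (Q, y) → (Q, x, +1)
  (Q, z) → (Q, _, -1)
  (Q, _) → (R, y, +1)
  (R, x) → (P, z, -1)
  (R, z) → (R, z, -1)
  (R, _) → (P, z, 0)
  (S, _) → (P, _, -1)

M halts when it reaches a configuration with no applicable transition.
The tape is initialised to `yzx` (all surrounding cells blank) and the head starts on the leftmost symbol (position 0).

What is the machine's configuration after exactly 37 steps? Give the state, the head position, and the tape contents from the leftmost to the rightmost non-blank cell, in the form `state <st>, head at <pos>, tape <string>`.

state R, head at 6, tape xxxxxyx

state=P head=0 tape=[y]zx____   (P,y)→(Q,x,+1)
state=Q head=1 tape=x[z]x____   (Q,z)→(Q,_,-1)
state=Q head=0 tape=[x]_x____   (Q,x)→(P,y,0)
state=P head=0 tape=[y]_x____   (P,y)→(Q,x,+1)
state=Q head=1 tape=x[_]x____   (Q,_)→(R,y,+1)
state=R head=2 tape=xy[x]____   (R,x)→(P,z,-1)
state=P head=1 tape=x[y]z____   (P,y)→(Q,x,+1)
state=Q head=2 tape=xx[z]____   (Q,z)→(Q,_,-1)
state=Q head=1 tape=x[x]_____   (Q,x)→(P,y,0)
state=P head=1 tape=x[y]_____   (P,y)→(Q,x,+1)
state=Q head=2 tape=xx[_]____   (Q,_)→(R,y,+1)
state=R head=3 tape=xxy[_]___   (R,_)→(P,z,0)
state=P head=3 tape=xxy[z]___   (P,z)→(R,x,0)
state=R head=3 tape=xxy[x]___   (R,x)→(P,z,-1)
state=P head=2 tape=xx[y]z___   (P,y)→(Q,x,+1)
state=Q head=3 tape=xxx[z]___   (Q,z)→(Q,_,-1)
state=Q head=2 tape=xx[x]____   (Q,x)→(P,y,0)
state=P head=2 tape=xx[y]____   (P,y)→(Q,x,+1)
state=Q head=3 tape=xxx[_]___   (Q,_)→(R,y,+1)
state=R head=4 tape=xxxy[_]__   (R,_)→(P,z,0)
state=P head=4 tape=xxxy[z]__   (P,z)→(R,x,0)
state=R head=4 tape=xxxy[x]__   (R,x)→(P,z,-1)
state=P head=3 tape=xxx[y]z__   (P,y)→(Q,x,+1)
state=Q head=4 tape=xxxx[z]__   (Q,z)→(Q,_,-1)
state=Q head=3 tape=xxx[x]___   (Q,x)→(P,y,0)
state=P head=3 tape=xxx[y]___   (P,y)→(Q,x,+1)
state=Q head=4 tape=xxxx[_]__   (Q,_)→(R,y,+1)
state=R head=5 tape=xxxxy[_]_   (R,_)→(P,z,0)
state=P head=5 tape=xxxxy[z]_   (P,z)→(R,x,0)
state=R head=5 tape=xxxxy[x]_   (R,x)→(P,z,-1)
state=P head=4 tape=xxxx[y]z_   (P,y)→(Q,x,+1)
state=Q head=5 tape=xxxxx[z]_   (Q,z)→(Q,_,-1)
state=Q head=4 tape=xxxx[x]__   (Q,x)→(P,y,0)
state=P head=4 tape=xxxx[y]__   (P,y)→(Q,x,+1)
state=Q head=5 tape=xxxxx[_]_   (Q,_)→(R,y,+1)
state=R head=6 tape=xxxxxy[_]   (R,_)→(P,z,0)
state=P head=6 tape=xxxxxy[z]   (P,z)→(R,x,0)
state=R head=6 tape=xxxxxy[x]
After 37 steps: state R, head at 6, tape xxxxxyx.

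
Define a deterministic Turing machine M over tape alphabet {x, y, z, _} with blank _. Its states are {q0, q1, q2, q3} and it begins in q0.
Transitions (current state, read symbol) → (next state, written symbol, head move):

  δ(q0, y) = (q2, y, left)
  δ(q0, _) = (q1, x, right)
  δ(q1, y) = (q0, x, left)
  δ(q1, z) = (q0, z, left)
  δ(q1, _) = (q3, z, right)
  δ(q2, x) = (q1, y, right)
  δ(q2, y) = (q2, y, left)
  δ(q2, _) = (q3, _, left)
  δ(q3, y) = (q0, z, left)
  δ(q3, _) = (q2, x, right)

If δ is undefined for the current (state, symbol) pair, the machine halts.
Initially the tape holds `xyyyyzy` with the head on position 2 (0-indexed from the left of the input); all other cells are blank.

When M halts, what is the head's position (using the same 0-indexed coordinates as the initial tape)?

-2

q0 | __xy[y]yyzy   read y → write y, move left, go to q2
q2 | __x[y]yyyzy   read y → write y, move left, go to q2
q2 | __[x]yyyyzy   read x → write y, move right, go to q1
q1 | __y[y]yyyzy   read y → write x, move left, go to q0
q0 | __[y]xyyyzy   read y → write y, move left, go to q2
q2 | _[_]yxyyyzy   read _ → write _, move left, go to q3
q3 | [_]_yxyyyzy   read _ → write x, move right, go to q2
q2 | x[_]yxyyyzy   read _ → write _, move left, go to q3
q3 | [x]_yxyyyzy
At halt the head is at cell -2.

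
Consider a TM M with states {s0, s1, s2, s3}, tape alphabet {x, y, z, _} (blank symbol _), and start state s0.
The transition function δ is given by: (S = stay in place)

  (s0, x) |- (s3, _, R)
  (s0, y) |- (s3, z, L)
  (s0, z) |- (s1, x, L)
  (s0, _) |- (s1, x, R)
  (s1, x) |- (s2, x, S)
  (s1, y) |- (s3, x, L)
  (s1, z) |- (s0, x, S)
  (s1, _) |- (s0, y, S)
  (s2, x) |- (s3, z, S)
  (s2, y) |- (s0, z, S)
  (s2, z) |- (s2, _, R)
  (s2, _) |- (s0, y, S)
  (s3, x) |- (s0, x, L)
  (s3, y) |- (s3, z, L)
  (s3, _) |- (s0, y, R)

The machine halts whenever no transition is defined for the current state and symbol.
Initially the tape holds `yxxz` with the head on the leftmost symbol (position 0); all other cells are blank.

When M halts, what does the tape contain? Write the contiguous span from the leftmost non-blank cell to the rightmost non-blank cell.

s0 | __[y]xxz   read y → write z, move L, go to s3
s3 | _[_]zxxz   read _ → write y, move R, go to s0
s0 | _y[z]xxz   read z → write x, move L, go to s1
s1 | _[y]xxxz   read y → write x, move L, go to s3
s3 | [_]xxxxz   read _ → write y, move R, go to s0
s0 | y[x]xxxz   read x → write _, move R, go to s3
s3 | y_[x]xxz   read x → write x, move L, go to s0
s0 | y[_]xxxz   read _ → write x, move R, go to s1
s1 | yx[x]xxz   read x → write x, move S, go to s2
s2 | yx[x]xxz   read x → write z, move S, go to s3
s3 | yx[z]xxz
The non-blank tape span at halt is yxzxxz.

yxzxxz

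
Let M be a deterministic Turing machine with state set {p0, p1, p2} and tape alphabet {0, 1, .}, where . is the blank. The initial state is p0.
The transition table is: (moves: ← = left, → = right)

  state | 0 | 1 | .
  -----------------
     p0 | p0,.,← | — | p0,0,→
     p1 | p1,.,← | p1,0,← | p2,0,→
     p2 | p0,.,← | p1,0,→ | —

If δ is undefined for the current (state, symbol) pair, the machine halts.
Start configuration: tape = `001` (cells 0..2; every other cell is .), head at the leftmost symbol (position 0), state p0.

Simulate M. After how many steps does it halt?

10

p0 | ..[0]01   read 0 → write ., move ←, go to p0
p0 | .[.].01   read . → write 0, move →, go to p0
p0 | .0[.]01   read . → write 0, move →, go to p0
p0 | .00[0]1   read 0 → write ., move ←, go to p0
p0 | .0[0].1   read 0 → write ., move ←, go to p0
p0 | .[0]..1   read 0 → write ., move ←, go to p0
p0 | [.]...1   read . → write 0, move →, go to p0
p0 | 0[.]..1   read . → write 0, move →, go to p0
p0 | 00[.].1   read . → write 0, move →, go to p0
p0 | 000[.]1   read . → write 0, move →, go to p0
p0 | 0000[1]
M halts after 10 transitions.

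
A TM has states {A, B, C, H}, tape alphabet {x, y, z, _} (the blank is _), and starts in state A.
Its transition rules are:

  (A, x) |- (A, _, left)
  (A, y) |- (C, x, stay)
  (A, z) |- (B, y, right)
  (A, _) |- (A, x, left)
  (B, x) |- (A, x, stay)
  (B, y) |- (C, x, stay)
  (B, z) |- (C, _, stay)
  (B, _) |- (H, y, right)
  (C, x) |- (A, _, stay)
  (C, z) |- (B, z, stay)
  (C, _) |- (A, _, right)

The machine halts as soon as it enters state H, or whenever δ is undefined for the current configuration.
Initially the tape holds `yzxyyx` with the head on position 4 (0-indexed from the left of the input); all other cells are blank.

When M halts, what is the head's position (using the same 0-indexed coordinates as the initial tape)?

state=A head=4 tape=yzxy[y]x   (A,y)→(C,x,stay)
state=C head=4 tape=yzxy[x]x   (C,x)→(A,_,stay)
state=A head=4 tape=yzxy[_]x   (A,_)→(A,x,left)
state=A head=3 tape=yzx[y]xx   (A,y)→(C,x,stay)
state=C head=3 tape=yzx[x]xx   (C,x)→(A,_,stay)
state=A head=3 tape=yzx[_]xx   (A,_)→(A,x,left)
state=A head=2 tape=yz[x]xxx   (A,x)→(A,_,left)
state=A head=1 tape=y[z]_xxx   (A,z)→(B,y,right)
state=B head=2 tape=yy[_]xxx   (B,_)→(H,y,right)
state=H head=3 tape=yyy[x]xx
At halt the head is at cell 3.

3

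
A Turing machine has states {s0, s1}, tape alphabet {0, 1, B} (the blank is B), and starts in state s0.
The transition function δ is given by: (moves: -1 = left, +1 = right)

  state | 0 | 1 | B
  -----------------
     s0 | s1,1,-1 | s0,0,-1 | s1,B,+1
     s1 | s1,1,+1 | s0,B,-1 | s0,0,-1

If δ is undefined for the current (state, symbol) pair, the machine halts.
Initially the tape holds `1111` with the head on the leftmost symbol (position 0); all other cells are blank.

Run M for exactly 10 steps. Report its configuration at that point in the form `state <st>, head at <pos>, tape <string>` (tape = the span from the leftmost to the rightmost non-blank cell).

state s1, head at 0, tape 0011

s0 | B[1]111   read 1 → write 0, move -1, go to s0
s0 | [B]0111   read B → write B, move +1, go to s1
s1 | B[0]111   read 0 → write 1, move +1, go to s1
s1 | B1[1]11   read 1 → write B, move -1, go to s0
s0 | B[1]B11   read 1 → write 0, move -1, go to s0
s0 | [B]0B11   read B → write B, move +1, go to s1
s1 | B[0]B11   read 0 → write 1, move +1, go to s1
s1 | B1[B]11   read B → write 0, move -1, go to s0
s0 | B[1]011   read 1 → write 0, move -1, go to s0
s0 | [B]0011   read B → write B, move +1, go to s1
s1 | B[0]011
After 10 steps: state s1, head at 0, tape 0011.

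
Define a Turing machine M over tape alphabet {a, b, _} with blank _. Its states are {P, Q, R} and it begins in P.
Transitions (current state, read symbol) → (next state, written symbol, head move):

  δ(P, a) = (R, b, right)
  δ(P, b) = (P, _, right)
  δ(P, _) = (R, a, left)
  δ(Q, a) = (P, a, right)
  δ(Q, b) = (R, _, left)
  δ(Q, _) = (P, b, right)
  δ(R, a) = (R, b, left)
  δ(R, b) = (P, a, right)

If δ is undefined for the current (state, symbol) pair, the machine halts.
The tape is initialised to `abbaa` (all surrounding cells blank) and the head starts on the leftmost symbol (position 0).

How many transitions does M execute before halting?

state=P head=0 tape=[a]bbaa_   (P,a)→(R,b,right)
state=R head=1 tape=b[b]baa_   (R,b)→(P,a,right)
state=P head=2 tape=ba[b]aa_   (P,b)→(P,_,right)
state=P head=3 tape=ba_[a]a_   (P,a)→(R,b,right)
state=R head=4 tape=ba_b[a]_   (R,a)→(R,b,left)
state=R head=3 tape=ba_[b]b_   (R,b)→(P,a,right)
state=P head=4 tape=ba_a[b]_   (P,b)→(P,_,right)
state=P head=5 tape=ba_a_[_]   (P,_)→(R,a,left)
state=R head=4 tape=ba_a[_]a
M halts after 8 transitions.

8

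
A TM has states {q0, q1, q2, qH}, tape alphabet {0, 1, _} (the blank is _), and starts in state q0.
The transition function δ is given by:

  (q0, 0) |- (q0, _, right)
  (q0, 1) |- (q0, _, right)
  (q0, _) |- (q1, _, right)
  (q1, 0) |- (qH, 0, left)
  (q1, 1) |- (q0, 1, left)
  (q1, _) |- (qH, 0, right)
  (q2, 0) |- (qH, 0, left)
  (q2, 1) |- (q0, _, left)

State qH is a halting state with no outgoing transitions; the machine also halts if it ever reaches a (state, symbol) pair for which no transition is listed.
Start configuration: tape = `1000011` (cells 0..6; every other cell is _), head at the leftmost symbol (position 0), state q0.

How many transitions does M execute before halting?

9

state=q0 head=0 tape=[1]000011___   (q0,1)→(q0,_,right)
state=q0 head=1 tape=_[0]00011___   (q0,0)→(q0,_,right)
state=q0 head=2 tape=__[0]0011___   (q0,0)→(q0,_,right)
state=q0 head=3 tape=___[0]011___   (q0,0)→(q0,_,right)
state=q0 head=4 tape=____[0]11___   (q0,0)→(q0,_,right)
state=q0 head=5 tape=_____[1]1___   (q0,1)→(q0,_,right)
state=q0 head=6 tape=______[1]___   (q0,1)→(q0,_,right)
state=q0 head=7 tape=_______[_]__   (q0,_)→(q1,_,right)
state=q1 head=8 tape=________[_]_   (q1,_)→(qH,0,right)
state=qH head=9 tape=________0[_]
M halts after 9 transitions.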